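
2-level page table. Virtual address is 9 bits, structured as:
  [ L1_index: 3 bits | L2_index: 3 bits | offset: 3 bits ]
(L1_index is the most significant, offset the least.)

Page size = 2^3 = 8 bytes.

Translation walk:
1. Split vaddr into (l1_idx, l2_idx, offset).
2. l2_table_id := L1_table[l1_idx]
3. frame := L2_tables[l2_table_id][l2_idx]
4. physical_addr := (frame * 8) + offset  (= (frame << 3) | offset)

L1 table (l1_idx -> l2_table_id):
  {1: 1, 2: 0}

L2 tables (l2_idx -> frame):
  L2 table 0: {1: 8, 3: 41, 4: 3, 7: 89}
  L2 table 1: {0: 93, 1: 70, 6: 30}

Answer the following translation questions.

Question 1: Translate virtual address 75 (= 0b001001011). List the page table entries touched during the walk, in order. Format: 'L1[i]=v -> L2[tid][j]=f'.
vaddr = 75 = 0b001001011
Split: l1_idx=1, l2_idx=1, offset=3

Answer: L1[1]=1 -> L2[1][1]=70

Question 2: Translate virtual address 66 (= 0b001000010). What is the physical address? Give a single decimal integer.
Answer: 746

Derivation:
vaddr = 66 = 0b001000010
Split: l1_idx=1, l2_idx=0, offset=2
L1[1] = 1
L2[1][0] = 93
paddr = 93 * 8 + 2 = 746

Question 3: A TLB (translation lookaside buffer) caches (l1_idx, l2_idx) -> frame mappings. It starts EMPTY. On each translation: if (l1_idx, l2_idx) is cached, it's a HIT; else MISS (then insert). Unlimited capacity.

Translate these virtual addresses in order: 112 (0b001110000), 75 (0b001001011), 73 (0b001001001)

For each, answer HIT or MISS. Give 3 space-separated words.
Answer: MISS MISS HIT

Derivation:
vaddr=112: (1,6) not in TLB -> MISS, insert
vaddr=75: (1,1) not in TLB -> MISS, insert
vaddr=73: (1,1) in TLB -> HIT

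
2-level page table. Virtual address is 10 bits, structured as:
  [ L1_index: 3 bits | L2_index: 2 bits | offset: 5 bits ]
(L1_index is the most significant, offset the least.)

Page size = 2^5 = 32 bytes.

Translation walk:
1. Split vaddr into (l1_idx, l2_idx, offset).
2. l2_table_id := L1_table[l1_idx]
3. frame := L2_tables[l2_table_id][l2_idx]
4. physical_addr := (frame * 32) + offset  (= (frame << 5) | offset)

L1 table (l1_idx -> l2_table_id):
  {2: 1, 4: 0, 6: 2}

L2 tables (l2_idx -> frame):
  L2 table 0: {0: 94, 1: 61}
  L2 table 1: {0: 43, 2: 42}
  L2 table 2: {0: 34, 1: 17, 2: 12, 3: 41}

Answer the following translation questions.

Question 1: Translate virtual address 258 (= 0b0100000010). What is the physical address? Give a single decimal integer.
Answer: 1378

Derivation:
vaddr = 258 = 0b0100000010
Split: l1_idx=2, l2_idx=0, offset=2
L1[2] = 1
L2[1][0] = 43
paddr = 43 * 32 + 2 = 1378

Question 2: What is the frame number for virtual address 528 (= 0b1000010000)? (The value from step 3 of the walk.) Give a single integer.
vaddr = 528: l1_idx=4, l2_idx=0
L1[4] = 0; L2[0][0] = 94

Answer: 94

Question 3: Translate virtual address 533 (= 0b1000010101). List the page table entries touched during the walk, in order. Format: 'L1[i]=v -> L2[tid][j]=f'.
Answer: L1[4]=0 -> L2[0][0]=94

Derivation:
vaddr = 533 = 0b1000010101
Split: l1_idx=4, l2_idx=0, offset=21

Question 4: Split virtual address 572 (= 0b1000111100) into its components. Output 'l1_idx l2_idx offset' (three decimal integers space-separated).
vaddr = 572 = 0b1000111100
  top 3 bits -> l1_idx = 4
  next 2 bits -> l2_idx = 1
  bottom 5 bits -> offset = 28

Answer: 4 1 28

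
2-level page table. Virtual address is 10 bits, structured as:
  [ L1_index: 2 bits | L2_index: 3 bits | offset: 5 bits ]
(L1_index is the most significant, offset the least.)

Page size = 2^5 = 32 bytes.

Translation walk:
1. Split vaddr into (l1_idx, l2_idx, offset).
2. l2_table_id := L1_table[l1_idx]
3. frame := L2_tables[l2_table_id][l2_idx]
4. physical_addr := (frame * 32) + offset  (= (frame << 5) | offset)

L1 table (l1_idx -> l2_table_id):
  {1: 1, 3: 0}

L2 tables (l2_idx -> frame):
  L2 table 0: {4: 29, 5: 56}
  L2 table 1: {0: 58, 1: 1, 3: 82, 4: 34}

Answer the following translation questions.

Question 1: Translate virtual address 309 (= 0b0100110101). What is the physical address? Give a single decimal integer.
vaddr = 309 = 0b0100110101
Split: l1_idx=1, l2_idx=1, offset=21
L1[1] = 1
L2[1][1] = 1
paddr = 1 * 32 + 21 = 53

Answer: 53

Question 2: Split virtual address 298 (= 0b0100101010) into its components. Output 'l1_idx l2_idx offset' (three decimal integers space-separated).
Answer: 1 1 10

Derivation:
vaddr = 298 = 0b0100101010
  top 2 bits -> l1_idx = 1
  next 3 bits -> l2_idx = 1
  bottom 5 bits -> offset = 10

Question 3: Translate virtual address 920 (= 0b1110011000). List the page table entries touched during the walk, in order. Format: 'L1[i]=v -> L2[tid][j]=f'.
vaddr = 920 = 0b1110011000
Split: l1_idx=3, l2_idx=4, offset=24

Answer: L1[3]=0 -> L2[0][4]=29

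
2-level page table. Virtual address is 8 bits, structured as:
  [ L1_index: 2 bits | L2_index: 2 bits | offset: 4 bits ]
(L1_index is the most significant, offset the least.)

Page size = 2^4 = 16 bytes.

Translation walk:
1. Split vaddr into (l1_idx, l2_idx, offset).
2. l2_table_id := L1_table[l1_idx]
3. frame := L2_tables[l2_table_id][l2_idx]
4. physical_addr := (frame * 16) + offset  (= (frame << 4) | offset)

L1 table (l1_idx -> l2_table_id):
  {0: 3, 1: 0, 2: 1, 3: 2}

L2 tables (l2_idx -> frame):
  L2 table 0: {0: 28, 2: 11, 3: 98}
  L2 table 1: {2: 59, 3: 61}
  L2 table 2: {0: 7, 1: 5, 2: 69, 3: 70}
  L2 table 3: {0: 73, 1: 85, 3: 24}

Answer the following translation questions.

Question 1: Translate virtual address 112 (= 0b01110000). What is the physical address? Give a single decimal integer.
vaddr = 112 = 0b01110000
Split: l1_idx=1, l2_idx=3, offset=0
L1[1] = 0
L2[0][3] = 98
paddr = 98 * 16 + 0 = 1568

Answer: 1568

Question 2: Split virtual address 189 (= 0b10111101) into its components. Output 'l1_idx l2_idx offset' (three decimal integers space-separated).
vaddr = 189 = 0b10111101
  top 2 bits -> l1_idx = 2
  next 2 bits -> l2_idx = 3
  bottom 4 bits -> offset = 13

Answer: 2 3 13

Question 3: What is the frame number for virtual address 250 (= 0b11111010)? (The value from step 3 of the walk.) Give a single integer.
Answer: 70

Derivation:
vaddr = 250: l1_idx=3, l2_idx=3
L1[3] = 2; L2[2][3] = 70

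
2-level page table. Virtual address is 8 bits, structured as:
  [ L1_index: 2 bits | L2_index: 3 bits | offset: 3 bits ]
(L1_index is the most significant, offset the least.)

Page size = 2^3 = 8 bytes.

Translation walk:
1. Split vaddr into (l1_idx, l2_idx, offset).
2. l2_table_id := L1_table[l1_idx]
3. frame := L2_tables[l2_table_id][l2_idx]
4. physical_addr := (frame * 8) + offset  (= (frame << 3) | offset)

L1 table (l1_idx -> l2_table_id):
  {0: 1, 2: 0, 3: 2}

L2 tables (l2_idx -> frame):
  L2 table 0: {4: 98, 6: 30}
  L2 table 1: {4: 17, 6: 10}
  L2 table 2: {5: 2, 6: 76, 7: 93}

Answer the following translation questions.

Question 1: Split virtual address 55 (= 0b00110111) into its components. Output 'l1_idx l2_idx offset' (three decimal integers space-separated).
vaddr = 55 = 0b00110111
  top 2 bits -> l1_idx = 0
  next 3 bits -> l2_idx = 6
  bottom 3 bits -> offset = 7

Answer: 0 6 7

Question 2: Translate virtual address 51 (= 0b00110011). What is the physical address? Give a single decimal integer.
Answer: 83

Derivation:
vaddr = 51 = 0b00110011
Split: l1_idx=0, l2_idx=6, offset=3
L1[0] = 1
L2[1][6] = 10
paddr = 10 * 8 + 3 = 83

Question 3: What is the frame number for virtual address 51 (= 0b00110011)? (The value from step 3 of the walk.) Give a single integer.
vaddr = 51: l1_idx=0, l2_idx=6
L1[0] = 1; L2[1][6] = 10

Answer: 10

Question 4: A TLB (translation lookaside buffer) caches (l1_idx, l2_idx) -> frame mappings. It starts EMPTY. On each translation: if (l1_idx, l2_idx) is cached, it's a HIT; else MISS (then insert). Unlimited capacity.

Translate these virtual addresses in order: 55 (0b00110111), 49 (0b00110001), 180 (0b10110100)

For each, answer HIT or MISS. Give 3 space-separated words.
Answer: MISS HIT MISS

Derivation:
vaddr=55: (0,6) not in TLB -> MISS, insert
vaddr=49: (0,6) in TLB -> HIT
vaddr=180: (2,6) not in TLB -> MISS, insert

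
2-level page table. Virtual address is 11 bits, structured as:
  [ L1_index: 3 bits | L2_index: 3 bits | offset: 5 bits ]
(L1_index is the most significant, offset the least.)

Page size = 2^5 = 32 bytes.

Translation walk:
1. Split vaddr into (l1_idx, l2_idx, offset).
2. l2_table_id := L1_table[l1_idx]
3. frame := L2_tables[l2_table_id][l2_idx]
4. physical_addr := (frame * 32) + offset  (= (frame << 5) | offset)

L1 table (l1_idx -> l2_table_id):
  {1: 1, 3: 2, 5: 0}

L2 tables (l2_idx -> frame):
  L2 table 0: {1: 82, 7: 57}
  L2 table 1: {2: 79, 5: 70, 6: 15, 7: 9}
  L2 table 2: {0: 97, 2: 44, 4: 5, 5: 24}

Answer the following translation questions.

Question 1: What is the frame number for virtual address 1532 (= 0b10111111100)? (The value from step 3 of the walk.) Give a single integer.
Answer: 57

Derivation:
vaddr = 1532: l1_idx=5, l2_idx=7
L1[5] = 0; L2[0][7] = 57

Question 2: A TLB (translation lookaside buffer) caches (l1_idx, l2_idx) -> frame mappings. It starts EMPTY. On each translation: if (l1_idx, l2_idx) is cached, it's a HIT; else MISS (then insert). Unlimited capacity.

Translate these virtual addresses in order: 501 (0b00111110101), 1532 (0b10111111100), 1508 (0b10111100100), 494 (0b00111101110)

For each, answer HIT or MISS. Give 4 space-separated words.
Answer: MISS MISS HIT HIT

Derivation:
vaddr=501: (1,7) not in TLB -> MISS, insert
vaddr=1532: (5,7) not in TLB -> MISS, insert
vaddr=1508: (5,7) in TLB -> HIT
vaddr=494: (1,7) in TLB -> HIT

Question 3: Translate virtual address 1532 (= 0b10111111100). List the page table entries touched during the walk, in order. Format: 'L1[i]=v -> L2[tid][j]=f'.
Answer: L1[5]=0 -> L2[0][7]=57

Derivation:
vaddr = 1532 = 0b10111111100
Split: l1_idx=5, l2_idx=7, offset=28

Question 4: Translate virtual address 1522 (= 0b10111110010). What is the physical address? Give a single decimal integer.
Answer: 1842

Derivation:
vaddr = 1522 = 0b10111110010
Split: l1_idx=5, l2_idx=7, offset=18
L1[5] = 0
L2[0][7] = 57
paddr = 57 * 32 + 18 = 1842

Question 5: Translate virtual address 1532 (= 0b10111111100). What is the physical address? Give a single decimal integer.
Answer: 1852

Derivation:
vaddr = 1532 = 0b10111111100
Split: l1_idx=5, l2_idx=7, offset=28
L1[5] = 0
L2[0][7] = 57
paddr = 57 * 32 + 28 = 1852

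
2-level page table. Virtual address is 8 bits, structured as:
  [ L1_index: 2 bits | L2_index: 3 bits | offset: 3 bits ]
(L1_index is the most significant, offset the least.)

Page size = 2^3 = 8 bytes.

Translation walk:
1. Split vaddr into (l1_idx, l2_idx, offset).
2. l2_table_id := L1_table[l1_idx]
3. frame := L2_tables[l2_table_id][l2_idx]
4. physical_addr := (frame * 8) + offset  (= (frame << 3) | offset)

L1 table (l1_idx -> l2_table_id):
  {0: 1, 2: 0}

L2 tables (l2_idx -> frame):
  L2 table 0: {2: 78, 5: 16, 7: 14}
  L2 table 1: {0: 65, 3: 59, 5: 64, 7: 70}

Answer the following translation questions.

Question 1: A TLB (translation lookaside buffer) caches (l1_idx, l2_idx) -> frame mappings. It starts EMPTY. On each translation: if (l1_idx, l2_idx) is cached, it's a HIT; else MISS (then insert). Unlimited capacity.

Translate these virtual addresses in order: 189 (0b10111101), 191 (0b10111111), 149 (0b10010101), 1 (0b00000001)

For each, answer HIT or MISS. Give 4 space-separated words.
vaddr=189: (2,7) not in TLB -> MISS, insert
vaddr=191: (2,7) in TLB -> HIT
vaddr=149: (2,2) not in TLB -> MISS, insert
vaddr=1: (0,0) not in TLB -> MISS, insert

Answer: MISS HIT MISS MISS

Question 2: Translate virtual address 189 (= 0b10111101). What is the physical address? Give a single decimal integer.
Answer: 117

Derivation:
vaddr = 189 = 0b10111101
Split: l1_idx=2, l2_idx=7, offset=5
L1[2] = 0
L2[0][7] = 14
paddr = 14 * 8 + 5 = 117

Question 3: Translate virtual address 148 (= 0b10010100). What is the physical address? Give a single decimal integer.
vaddr = 148 = 0b10010100
Split: l1_idx=2, l2_idx=2, offset=4
L1[2] = 0
L2[0][2] = 78
paddr = 78 * 8 + 4 = 628

Answer: 628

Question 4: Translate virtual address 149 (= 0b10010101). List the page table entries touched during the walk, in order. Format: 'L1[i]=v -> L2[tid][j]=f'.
vaddr = 149 = 0b10010101
Split: l1_idx=2, l2_idx=2, offset=5

Answer: L1[2]=0 -> L2[0][2]=78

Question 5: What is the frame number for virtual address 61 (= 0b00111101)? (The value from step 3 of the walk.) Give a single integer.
Answer: 70

Derivation:
vaddr = 61: l1_idx=0, l2_idx=7
L1[0] = 1; L2[1][7] = 70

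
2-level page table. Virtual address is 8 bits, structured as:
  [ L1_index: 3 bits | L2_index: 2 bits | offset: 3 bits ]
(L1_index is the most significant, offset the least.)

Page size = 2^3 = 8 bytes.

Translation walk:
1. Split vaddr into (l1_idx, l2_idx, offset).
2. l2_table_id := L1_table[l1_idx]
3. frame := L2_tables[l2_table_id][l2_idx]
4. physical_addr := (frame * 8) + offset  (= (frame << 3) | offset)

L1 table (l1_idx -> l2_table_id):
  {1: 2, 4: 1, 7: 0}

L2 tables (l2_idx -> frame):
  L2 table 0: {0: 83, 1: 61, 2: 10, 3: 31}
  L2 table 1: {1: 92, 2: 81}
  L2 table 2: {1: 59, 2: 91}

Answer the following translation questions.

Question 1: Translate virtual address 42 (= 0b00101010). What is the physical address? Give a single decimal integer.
Answer: 474

Derivation:
vaddr = 42 = 0b00101010
Split: l1_idx=1, l2_idx=1, offset=2
L1[1] = 2
L2[2][1] = 59
paddr = 59 * 8 + 2 = 474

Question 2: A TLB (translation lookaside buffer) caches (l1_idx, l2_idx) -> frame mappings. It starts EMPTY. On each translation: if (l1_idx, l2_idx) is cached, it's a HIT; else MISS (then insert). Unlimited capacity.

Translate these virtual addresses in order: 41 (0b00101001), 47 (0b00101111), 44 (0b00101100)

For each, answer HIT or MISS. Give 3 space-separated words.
Answer: MISS HIT HIT

Derivation:
vaddr=41: (1,1) not in TLB -> MISS, insert
vaddr=47: (1,1) in TLB -> HIT
vaddr=44: (1,1) in TLB -> HIT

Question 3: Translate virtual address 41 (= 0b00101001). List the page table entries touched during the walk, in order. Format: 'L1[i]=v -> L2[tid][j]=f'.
vaddr = 41 = 0b00101001
Split: l1_idx=1, l2_idx=1, offset=1

Answer: L1[1]=2 -> L2[2][1]=59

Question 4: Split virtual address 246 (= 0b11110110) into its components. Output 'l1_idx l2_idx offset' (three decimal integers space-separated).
Answer: 7 2 6

Derivation:
vaddr = 246 = 0b11110110
  top 3 bits -> l1_idx = 7
  next 2 bits -> l2_idx = 2
  bottom 3 bits -> offset = 6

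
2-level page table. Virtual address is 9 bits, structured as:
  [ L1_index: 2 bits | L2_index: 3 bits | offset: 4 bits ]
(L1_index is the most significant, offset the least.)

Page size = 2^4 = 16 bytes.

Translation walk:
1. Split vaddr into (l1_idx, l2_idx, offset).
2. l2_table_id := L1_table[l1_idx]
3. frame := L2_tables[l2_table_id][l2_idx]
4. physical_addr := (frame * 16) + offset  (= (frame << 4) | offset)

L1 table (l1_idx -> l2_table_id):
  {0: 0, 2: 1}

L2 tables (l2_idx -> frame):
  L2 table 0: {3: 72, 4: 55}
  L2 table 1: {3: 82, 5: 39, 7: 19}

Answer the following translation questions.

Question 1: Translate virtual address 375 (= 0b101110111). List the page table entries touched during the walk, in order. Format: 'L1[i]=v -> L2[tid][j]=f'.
Answer: L1[2]=1 -> L2[1][7]=19

Derivation:
vaddr = 375 = 0b101110111
Split: l1_idx=2, l2_idx=7, offset=7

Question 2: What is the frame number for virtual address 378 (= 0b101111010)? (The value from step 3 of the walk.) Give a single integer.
Answer: 19

Derivation:
vaddr = 378: l1_idx=2, l2_idx=7
L1[2] = 1; L2[1][7] = 19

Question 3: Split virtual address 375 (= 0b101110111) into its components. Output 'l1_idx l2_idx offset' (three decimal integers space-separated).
vaddr = 375 = 0b101110111
  top 2 bits -> l1_idx = 2
  next 3 bits -> l2_idx = 7
  bottom 4 bits -> offset = 7

Answer: 2 7 7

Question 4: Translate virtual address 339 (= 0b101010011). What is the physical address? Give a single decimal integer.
Answer: 627

Derivation:
vaddr = 339 = 0b101010011
Split: l1_idx=2, l2_idx=5, offset=3
L1[2] = 1
L2[1][5] = 39
paddr = 39 * 16 + 3 = 627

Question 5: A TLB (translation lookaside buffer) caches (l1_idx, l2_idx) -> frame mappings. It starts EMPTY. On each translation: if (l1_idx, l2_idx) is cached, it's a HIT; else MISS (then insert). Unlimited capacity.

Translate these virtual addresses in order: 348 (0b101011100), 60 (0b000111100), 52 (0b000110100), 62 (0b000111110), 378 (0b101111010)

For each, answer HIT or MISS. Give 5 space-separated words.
Answer: MISS MISS HIT HIT MISS

Derivation:
vaddr=348: (2,5) not in TLB -> MISS, insert
vaddr=60: (0,3) not in TLB -> MISS, insert
vaddr=52: (0,3) in TLB -> HIT
vaddr=62: (0,3) in TLB -> HIT
vaddr=378: (2,7) not in TLB -> MISS, insert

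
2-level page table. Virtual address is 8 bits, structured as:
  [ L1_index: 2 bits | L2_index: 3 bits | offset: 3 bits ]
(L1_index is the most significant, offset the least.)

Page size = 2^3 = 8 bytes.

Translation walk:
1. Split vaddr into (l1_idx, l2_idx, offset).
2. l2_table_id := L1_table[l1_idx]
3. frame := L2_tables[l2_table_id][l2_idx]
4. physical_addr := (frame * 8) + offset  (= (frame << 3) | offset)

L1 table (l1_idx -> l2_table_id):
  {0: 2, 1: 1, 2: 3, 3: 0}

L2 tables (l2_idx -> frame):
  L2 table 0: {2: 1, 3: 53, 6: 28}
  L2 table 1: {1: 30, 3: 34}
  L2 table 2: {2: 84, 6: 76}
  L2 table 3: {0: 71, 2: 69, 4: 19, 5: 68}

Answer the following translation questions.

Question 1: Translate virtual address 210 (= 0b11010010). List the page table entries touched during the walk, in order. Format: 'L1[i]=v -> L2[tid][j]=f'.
Answer: L1[3]=0 -> L2[0][2]=1

Derivation:
vaddr = 210 = 0b11010010
Split: l1_idx=3, l2_idx=2, offset=2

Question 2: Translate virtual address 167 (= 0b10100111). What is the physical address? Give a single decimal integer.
vaddr = 167 = 0b10100111
Split: l1_idx=2, l2_idx=4, offset=7
L1[2] = 3
L2[3][4] = 19
paddr = 19 * 8 + 7 = 159

Answer: 159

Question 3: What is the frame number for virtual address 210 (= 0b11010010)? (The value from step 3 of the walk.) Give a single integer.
Answer: 1

Derivation:
vaddr = 210: l1_idx=3, l2_idx=2
L1[3] = 0; L2[0][2] = 1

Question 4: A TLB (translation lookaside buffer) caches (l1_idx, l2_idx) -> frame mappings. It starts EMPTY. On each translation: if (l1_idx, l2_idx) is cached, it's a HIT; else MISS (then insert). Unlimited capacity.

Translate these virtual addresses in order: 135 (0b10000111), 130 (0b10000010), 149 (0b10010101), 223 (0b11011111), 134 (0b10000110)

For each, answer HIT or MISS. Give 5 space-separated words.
vaddr=135: (2,0) not in TLB -> MISS, insert
vaddr=130: (2,0) in TLB -> HIT
vaddr=149: (2,2) not in TLB -> MISS, insert
vaddr=223: (3,3) not in TLB -> MISS, insert
vaddr=134: (2,0) in TLB -> HIT

Answer: MISS HIT MISS MISS HIT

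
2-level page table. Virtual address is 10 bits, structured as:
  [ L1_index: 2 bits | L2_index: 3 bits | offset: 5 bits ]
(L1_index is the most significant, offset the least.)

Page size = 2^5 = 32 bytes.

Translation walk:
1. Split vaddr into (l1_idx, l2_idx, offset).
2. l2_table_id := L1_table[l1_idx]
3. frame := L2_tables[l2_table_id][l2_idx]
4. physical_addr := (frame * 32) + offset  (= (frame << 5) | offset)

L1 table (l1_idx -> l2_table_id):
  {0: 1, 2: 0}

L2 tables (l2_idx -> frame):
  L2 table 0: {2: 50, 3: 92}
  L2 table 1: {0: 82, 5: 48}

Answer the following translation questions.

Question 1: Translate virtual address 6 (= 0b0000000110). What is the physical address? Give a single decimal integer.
Answer: 2630

Derivation:
vaddr = 6 = 0b0000000110
Split: l1_idx=0, l2_idx=0, offset=6
L1[0] = 1
L2[1][0] = 82
paddr = 82 * 32 + 6 = 2630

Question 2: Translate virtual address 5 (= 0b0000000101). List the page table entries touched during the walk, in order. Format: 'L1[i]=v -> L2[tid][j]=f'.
vaddr = 5 = 0b0000000101
Split: l1_idx=0, l2_idx=0, offset=5

Answer: L1[0]=1 -> L2[1][0]=82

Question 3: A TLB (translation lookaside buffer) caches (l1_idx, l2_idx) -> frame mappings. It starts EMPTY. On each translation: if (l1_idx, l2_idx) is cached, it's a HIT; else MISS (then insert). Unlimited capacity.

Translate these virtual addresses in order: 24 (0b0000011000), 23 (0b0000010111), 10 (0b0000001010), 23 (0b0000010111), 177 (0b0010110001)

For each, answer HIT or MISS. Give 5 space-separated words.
Answer: MISS HIT HIT HIT MISS

Derivation:
vaddr=24: (0,0) not in TLB -> MISS, insert
vaddr=23: (0,0) in TLB -> HIT
vaddr=10: (0,0) in TLB -> HIT
vaddr=23: (0,0) in TLB -> HIT
vaddr=177: (0,5) not in TLB -> MISS, insert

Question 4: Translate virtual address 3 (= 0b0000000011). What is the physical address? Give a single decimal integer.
Answer: 2627

Derivation:
vaddr = 3 = 0b0000000011
Split: l1_idx=0, l2_idx=0, offset=3
L1[0] = 1
L2[1][0] = 82
paddr = 82 * 32 + 3 = 2627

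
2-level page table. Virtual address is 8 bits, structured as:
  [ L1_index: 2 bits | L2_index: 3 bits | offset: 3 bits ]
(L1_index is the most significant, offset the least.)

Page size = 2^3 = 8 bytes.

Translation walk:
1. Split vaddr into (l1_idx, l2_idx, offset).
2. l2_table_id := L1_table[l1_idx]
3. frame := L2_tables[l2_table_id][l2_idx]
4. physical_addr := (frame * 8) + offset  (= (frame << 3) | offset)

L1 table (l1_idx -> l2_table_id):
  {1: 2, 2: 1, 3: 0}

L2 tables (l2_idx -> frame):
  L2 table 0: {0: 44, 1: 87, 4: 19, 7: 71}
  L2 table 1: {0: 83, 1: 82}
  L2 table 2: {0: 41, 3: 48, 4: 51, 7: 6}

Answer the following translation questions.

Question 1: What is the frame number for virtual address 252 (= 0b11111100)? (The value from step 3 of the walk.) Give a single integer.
Answer: 71

Derivation:
vaddr = 252: l1_idx=3, l2_idx=7
L1[3] = 0; L2[0][7] = 71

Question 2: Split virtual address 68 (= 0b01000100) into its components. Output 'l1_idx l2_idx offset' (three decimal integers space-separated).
vaddr = 68 = 0b01000100
  top 2 bits -> l1_idx = 1
  next 3 bits -> l2_idx = 0
  bottom 3 bits -> offset = 4

Answer: 1 0 4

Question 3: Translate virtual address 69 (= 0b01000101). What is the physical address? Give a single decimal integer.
Answer: 333

Derivation:
vaddr = 69 = 0b01000101
Split: l1_idx=1, l2_idx=0, offset=5
L1[1] = 2
L2[2][0] = 41
paddr = 41 * 8 + 5 = 333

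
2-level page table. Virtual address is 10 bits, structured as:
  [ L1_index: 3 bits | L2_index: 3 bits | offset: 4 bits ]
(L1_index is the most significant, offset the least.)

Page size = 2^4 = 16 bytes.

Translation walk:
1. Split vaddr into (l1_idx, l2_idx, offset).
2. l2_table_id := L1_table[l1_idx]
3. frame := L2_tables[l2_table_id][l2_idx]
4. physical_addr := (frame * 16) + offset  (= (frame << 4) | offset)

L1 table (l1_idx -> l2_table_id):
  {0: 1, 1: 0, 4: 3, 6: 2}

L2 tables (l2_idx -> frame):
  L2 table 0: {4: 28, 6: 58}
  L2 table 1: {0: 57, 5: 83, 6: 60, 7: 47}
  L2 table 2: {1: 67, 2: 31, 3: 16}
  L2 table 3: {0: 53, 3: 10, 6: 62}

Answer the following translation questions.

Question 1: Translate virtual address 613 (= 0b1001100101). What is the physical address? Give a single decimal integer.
Answer: 997

Derivation:
vaddr = 613 = 0b1001100101
Split: l1_idx=4, l2_idx=6, offset=5
L1[4] = 3
L2[3][6] = 62
paddr = 62 * 16 + 5 = 997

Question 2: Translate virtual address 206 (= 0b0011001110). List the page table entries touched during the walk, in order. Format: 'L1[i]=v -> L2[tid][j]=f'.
Answer: L1[1]=0 -> L2[0][4]=28

Derivation:
vaddr = 206 = 0b0011001110
Split: l1_idx=1, l2_idx=4, offset=14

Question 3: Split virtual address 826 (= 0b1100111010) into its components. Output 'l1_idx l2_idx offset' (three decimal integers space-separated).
Answer: 6 3 10

Derivation:
vaddr = 826 = 0b1100111010
  top 3 bits -> l1_idx = 6
  next 3 bits -> l2_idx = 3
  bottom 4 bits -> offset = 10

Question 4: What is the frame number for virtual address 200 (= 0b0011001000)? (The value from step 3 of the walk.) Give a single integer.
vaddr = 200: l1_idx=1, l2_idx=4
L1[1] = 0; L2[0][4] = 28

Answer: 28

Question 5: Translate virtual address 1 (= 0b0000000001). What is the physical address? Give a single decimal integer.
vaddr = 1 = 0b0000000001
Split: l1_idx=0, l2_idx=0, offset=1
L1[0] = 1
L2[1][0] = 57
paddr = 57 * 16 + 1 = 913

Answer: 913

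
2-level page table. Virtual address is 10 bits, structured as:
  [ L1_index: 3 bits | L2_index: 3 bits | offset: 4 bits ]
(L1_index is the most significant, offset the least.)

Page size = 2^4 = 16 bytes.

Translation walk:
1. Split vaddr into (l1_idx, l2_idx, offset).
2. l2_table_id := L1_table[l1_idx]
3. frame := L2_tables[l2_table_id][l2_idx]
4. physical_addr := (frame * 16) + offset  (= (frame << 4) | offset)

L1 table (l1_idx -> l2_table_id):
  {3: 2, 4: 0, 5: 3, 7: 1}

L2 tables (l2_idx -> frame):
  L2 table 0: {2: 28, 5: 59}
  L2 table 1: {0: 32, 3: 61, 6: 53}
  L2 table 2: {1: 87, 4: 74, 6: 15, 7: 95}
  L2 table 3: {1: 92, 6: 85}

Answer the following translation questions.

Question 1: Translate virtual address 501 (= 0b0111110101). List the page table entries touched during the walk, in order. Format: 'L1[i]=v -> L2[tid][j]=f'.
vaddr = 501 = 0b0111110101
Split: l1_idx=3, l2_idx=7, offset=5

Answer: L1[3]=2 -> L2[2][7]=95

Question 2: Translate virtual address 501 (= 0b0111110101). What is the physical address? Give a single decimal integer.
Answer: 1525

Derivation:
vaddr = 501 = 0b0111110101
Split: l1_idx=3, l2_idx=7, offset=5
L1[3] = 2
L2[2][7] = 95
paddr = 95 * 16 + 5 = 1525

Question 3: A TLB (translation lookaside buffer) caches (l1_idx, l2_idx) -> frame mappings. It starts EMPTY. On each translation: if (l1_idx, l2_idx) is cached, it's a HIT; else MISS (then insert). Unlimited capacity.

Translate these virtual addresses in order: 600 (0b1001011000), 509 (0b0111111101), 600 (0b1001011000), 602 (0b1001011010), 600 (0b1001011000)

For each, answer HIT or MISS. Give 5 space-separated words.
vaddr=600: (4,5) not in TLB -> MISS, insert
vaddr=509: (3,7) not in TLB -> MISS, insert
vaddr=600: (4,5) in TLB -> HIT
vaddr=602: (4,5) in TLB -> HIT
vaddr=600: (4,5) in TLB -> HIT

Answer: MISS MISS HIT HIT HIT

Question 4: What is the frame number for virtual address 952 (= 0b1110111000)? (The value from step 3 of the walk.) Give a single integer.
Answer: 61

Derivation:
vaddr = 952: l1_idx=7, l2_idx=3
L1[7] = 1; L2[1][3] = 61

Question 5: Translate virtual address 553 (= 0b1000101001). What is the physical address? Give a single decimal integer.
Answer: 457

Derivation:
vaddr = 553 = 0b1000101001
Split: l1_idx=4, l2_idx=2, offset=9
L1[4] = 0
L2[0][2] = 28
paddr = 28 * 16 + 9 = 457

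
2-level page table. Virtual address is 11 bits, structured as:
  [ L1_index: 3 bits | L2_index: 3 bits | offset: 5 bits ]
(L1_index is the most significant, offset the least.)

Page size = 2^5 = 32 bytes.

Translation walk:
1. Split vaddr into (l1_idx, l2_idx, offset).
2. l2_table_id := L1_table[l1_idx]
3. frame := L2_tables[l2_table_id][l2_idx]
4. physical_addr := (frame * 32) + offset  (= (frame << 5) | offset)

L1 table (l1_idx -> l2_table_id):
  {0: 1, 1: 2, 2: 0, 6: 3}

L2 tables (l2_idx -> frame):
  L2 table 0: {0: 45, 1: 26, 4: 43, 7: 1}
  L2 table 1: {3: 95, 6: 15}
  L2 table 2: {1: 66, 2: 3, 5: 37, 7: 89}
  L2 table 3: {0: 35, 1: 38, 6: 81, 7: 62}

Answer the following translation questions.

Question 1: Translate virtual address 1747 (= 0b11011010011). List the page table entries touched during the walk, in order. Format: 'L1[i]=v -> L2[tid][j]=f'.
Answer: L1[6]=3 -> L2[3][6]=81

Derivation:
vaddr = 1747 = 0b11011010011
Split: l1_idx=6, l2_idx=6, offset=19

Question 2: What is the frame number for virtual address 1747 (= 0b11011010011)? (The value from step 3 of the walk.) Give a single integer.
vaddr = 1747: l1_idx=6, l2_idx=6
L1[6] = 3; L2[3][6] = 81

Answer: 81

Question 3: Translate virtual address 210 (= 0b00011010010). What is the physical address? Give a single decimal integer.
vaddr = 210 = 0b00011010010
Split: l1_idx=0, l2_idx=6, offset=18
L1[0] = 1
L2[1][6] = 15
paddr = 15 * 32 + 18 = 498

Answer: 498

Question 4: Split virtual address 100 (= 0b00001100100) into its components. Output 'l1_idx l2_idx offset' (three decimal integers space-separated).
vaddr = 100 = 0b00001100100
  top 3 bits -> l1_idx = 0
  next 3 bits -> l2_idx = 3
  bottom 5 bits -> offset = 4

Answer: 0 3 4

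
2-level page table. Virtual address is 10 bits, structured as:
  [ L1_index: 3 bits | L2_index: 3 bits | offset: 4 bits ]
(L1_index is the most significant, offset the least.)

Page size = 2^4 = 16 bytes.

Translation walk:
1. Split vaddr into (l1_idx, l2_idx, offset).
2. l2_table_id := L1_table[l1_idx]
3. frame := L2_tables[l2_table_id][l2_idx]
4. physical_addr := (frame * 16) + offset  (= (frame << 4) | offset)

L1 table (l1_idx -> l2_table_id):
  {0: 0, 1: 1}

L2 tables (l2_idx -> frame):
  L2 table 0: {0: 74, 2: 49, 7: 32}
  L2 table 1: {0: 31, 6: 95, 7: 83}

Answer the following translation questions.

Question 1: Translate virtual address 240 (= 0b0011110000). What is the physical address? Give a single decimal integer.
vaddr = 240 = 0b0011110000
Split: l1_idx=1, l2_idx=7, offset=0
L1[1] = 1
L2[1][7] = 83
paddr = 83 * 16 + 0 = 1328

Answer: 1328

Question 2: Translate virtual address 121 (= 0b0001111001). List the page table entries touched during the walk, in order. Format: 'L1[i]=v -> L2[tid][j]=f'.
Answer: L1[0]=0 -> L2[0][7]=32

Derivation:
vaddr = 121 = 0b0001111001
Split: l1_idx=0, l2_idx=7, offset=9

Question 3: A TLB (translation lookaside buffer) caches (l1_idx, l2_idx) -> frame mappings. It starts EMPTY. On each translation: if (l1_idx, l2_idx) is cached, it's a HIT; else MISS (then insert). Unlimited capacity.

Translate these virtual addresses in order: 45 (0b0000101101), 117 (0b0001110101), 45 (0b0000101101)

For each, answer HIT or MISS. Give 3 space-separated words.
vaddr=45: (0,2) not in TLB -> MISS, insert
vaddr=117: (0,7) not in TLB -> MISS, insert
vaddr=45: (0,2) in TLB -> HIT

Answer: MISS MISS HIT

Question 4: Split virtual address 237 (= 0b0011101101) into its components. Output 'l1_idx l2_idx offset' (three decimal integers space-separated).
Answer: 1 6 13

Derivation:
vaddr = 237 = 0b0011101101
  top 3 bits -> l1_idx = 1
  next 3 bits -> l2_idx = 6
  bottom 4 bits -> offset = 13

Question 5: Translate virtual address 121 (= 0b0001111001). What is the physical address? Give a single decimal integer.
Answer: 521

Derivation:
vaddr = 121 = 0b0001111001
Split: l1_idx=0, l2_idx=7, offset=9
L1[0] = 0
L2[0][7] = 32
paddr = 32 * 16 + 9 = 521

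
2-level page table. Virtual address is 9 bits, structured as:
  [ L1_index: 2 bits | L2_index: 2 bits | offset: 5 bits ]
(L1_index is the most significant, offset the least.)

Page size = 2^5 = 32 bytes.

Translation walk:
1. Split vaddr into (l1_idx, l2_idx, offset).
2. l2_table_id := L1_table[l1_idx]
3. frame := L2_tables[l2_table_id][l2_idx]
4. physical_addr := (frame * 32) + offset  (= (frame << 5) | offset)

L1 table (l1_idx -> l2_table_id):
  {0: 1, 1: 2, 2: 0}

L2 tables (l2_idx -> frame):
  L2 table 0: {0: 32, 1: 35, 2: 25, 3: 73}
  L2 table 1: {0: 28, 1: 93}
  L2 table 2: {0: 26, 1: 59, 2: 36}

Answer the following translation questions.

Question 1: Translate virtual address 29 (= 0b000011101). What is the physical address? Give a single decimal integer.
vaddr = 29 = 0b000011101
Split: l1_idx=0, l2_idx=0, offset=29
L1[0] = 1
L2[1][0] = 28
paddr = 28 * 32 + 29 = 925

Answer: 925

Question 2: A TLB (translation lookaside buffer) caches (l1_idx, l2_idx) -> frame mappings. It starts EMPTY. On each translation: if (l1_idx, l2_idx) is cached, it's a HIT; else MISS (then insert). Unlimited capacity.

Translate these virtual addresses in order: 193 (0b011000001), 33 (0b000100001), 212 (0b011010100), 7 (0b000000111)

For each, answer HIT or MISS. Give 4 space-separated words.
vaddr=193: (1,2) not in TLB -> MISS, insert
vaddr=33: (0,1) not in TLB -> MISS, insert
vaddr=212: (1,2) in TLB -> HIT
vaddr=7: (0,0) not in TLB -> MISS, insert

Answer: MISS MISS HIT MISS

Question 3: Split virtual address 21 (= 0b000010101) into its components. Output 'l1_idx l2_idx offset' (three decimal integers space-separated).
vaddr = 21 = 0b000010101
  top 2 bits -> l1_idx = 0
  next 2 bits -> l2_idx = 0
  bottom 5 bits -> offset = 21

Answer: 0 0 21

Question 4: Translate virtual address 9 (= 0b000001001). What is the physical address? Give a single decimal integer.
vaddr = 9 = 0b000001001
Split: l1_idx=0, l2_idx=0, offset=9
L1[0] = 1
L2[1][0] = 28
paddr = 28 * 32 + 9 = 905

Answer: 905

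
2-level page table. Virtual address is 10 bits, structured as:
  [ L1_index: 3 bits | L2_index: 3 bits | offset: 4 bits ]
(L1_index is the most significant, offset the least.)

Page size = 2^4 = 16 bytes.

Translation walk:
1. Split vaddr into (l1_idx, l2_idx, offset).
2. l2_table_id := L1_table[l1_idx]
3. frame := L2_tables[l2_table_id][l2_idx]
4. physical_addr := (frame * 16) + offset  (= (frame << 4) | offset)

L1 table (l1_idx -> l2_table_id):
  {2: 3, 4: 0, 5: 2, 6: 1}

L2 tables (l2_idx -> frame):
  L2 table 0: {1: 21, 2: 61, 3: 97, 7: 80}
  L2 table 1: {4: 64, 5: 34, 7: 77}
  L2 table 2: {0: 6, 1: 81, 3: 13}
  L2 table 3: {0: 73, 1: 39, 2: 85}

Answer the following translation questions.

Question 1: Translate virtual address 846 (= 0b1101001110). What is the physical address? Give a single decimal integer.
Answer: 1038

Derivation:
vaddr = 846 = 0b1101001110
Split: l1_idx=6, l2_idx=4, offset=14
L1[6] = 1
L2[1][4] = 64
paddr = 64 * 16 + 14 = 1038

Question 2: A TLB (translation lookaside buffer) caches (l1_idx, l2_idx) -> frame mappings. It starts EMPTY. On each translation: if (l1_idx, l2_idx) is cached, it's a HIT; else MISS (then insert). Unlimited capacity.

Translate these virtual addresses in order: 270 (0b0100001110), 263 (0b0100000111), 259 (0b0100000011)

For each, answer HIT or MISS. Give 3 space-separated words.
Answer: MISS HIT HIT

Derivation:
vaddr=270: (2,0) not in TLB -> MISS, insert
vaddr=263: (2,0) in TLB -> HIT
vaddr=259: (2,0) in TLB -> HIT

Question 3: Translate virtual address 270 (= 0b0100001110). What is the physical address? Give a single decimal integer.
Answer: 1182

Derivation:
vaddr = 270 = 0b0100001110
Split: l1_idx=2, l2_idx=0, offset=14
L1[2] = 3
L2[3][0] = 73
paddr = 73 * 16 + 14 = 1182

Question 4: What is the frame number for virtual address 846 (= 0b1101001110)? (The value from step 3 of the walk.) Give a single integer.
vaddr = 846: l1_idx=6, l2_idx=4
L1[6] = 1; L2[1][4] = 64

Answer: 64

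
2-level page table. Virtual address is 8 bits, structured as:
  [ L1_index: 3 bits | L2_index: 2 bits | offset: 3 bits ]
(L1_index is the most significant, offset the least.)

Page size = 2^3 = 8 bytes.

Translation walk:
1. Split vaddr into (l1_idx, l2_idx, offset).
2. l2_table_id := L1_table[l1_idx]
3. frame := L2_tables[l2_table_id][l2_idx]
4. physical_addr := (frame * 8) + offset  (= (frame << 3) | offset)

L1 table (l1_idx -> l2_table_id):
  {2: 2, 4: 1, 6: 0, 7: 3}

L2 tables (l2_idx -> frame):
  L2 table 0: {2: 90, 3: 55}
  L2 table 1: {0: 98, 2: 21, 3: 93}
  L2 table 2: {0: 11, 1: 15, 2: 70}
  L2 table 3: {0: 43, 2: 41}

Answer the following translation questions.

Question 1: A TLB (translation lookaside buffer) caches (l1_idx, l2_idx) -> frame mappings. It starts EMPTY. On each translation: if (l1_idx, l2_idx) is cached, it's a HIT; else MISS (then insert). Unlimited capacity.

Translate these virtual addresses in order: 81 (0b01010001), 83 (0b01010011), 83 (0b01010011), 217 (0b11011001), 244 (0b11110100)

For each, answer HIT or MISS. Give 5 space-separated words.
vaddr=81: (2,2) not in TLB -> MISS, insert
vaddr=83: (2,2) in TLB -> HIT
vaddr=83: (2,2) in TLB -> HIT
vaddr=217: (6,3) not in TLB -> MISS, insert
vaddr=244: (7,2) not in TLB -> MISS, insert

Answer: MISS HIT HIT MISS MISS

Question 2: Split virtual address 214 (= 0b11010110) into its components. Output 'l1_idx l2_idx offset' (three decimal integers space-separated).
Answer: 6 2 6

Derivation:
vaddr = 214 = 0b11010110
  top 3 bits -> l1_idx = 6
  next 2 bits -> l2_idx = 2
  bottom 3 bits -> offset = 6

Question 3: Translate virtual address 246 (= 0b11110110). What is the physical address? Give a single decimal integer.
Answer: 334

Derivation:
vaddr = 246 = 0b11110110
Split: l1_idx=7, l2_idx=2, offset=6
L1[7] = 3
L2[3][2] = 41
paddr = 41 * 8 + 6 = 334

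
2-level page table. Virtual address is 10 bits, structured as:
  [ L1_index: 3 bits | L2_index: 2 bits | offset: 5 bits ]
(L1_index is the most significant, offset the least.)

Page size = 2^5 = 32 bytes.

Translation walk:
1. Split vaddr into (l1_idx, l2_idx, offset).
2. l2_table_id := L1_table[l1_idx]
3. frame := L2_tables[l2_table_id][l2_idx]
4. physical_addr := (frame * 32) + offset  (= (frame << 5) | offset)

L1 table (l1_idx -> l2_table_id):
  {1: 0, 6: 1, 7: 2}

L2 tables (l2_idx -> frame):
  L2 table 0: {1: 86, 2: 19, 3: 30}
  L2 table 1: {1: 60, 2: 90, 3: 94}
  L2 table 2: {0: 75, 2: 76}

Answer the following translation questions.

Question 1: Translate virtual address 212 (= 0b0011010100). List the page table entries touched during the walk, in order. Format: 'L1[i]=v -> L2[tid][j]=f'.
vaddr = 212 = 0b0011010100
Split: l1_idx=1, l2_idx=2, offset=20

Answer: L1[1]=0 -> L2[0][2]=19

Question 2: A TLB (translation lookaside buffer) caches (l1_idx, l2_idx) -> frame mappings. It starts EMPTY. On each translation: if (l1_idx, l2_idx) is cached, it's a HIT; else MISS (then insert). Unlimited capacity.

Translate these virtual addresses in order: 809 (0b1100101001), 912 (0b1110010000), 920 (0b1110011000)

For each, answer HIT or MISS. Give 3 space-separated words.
Answer: MISS MISS HIT

Derivation:
vaddr=809: (6,1) not in TLB -> MISS, insert
vaddr=912: (7,0) not in TLB -> MISS, insert
vaddr=920: (7,0) in TLB -> HIT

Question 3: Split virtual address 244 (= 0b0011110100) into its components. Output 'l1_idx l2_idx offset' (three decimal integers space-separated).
vaddr = 244 = 0b0011110100
  top 3 bits -> l1_idx = 1
  next 2 bits -> l2_idx = 3
  bottom 5 bits -> offset = 20

Answer: 1 3 20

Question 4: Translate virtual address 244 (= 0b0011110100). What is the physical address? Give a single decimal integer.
vaddr = 244 = 0b0011110100
Split: l1_idx=1, l2_idx=3, offset=20
L1[1] = 0
L2[0][3] = 30
paddr = 30 * 32 + 20 = 980

Answer: 980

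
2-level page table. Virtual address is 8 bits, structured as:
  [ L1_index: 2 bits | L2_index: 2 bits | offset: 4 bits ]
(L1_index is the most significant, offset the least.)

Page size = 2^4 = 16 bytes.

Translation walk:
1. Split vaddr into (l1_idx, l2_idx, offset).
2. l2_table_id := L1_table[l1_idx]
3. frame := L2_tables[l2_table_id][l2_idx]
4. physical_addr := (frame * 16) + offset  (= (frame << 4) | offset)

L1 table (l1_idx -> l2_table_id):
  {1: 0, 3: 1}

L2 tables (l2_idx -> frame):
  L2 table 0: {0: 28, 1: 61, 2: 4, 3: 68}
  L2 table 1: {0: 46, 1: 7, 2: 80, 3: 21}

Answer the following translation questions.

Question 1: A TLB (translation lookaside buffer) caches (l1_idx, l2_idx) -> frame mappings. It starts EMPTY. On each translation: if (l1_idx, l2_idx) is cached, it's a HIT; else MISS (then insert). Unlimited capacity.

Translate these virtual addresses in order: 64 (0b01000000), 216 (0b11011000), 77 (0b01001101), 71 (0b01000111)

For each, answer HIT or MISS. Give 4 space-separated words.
Answer: MISS MISS HIT HIT

Derivation:
vaddr=64: (1,0) not in TLB -> MISS, insert
vaddr=216: (3,1) not in TLB -> MISS, insert
vaddr=77: (1,0) in TLB -> HIT
vaddr=71: (1,0) in TLB -> HIT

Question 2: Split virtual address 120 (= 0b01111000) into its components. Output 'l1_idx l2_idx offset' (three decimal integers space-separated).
Answer: 1 3 8

Derivation:
vaddr = 120 = 0b01111000
  top 2 bits -> l1_idx = 1
  next 2 bits -> l2_idx = 3
  bottom 4 bits -> offset = 8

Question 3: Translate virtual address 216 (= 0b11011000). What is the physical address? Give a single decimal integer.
vaddr = 216 = 0b11011000
Split: l1_idx=3, l2_idx=1, offset=8
L1[3] = 1
L2[1][1] = 7
paddr = 7 * 16 + 8 = 120

Answer: 120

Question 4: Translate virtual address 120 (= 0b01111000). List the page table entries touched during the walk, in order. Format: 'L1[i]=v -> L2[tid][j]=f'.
vaddr = 120 = 0b01111000
Split: l1_idx=1, l2_idx=3, offset=8

Answer: L1[1]=0 -> L2[0][3]=68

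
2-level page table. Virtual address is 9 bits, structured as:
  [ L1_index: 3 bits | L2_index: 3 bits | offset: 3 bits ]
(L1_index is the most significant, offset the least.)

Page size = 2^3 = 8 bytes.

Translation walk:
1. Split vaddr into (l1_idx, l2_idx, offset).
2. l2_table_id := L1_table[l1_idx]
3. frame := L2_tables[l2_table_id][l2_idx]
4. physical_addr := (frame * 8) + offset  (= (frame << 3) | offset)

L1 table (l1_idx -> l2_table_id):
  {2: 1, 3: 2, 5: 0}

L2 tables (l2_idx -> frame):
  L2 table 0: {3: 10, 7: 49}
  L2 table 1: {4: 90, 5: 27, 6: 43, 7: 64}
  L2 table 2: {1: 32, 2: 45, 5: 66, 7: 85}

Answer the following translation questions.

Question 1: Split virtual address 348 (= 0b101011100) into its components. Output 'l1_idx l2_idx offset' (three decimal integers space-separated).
vaddr = 348 = 0b101011100
  top 3 bits -> l1_idx = 5
  next 3 bits -> l2_idx = 3
  bottom 3 bits -> offset = 4

Answer: 5 3 4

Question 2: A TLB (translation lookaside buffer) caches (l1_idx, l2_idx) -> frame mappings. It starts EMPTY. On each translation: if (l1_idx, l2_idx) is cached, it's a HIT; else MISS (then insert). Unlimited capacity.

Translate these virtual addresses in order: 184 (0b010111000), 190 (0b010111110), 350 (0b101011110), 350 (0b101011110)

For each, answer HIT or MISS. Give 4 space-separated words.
vaddr=184: (2,7) not in TLB -> MISS, insert
vaddr=190: (2,7) in TLB -> HIT
vaddr=350: (5,3) not in TLB -> MISS, insert
vaddr=350: (5,3) in TLB -> HIT

Answer: MISS HIT MISS HIT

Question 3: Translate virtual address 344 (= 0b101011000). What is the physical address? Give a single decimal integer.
vaddr = 344 = 0b101011000
Split: l1_idx=5, l2_idx=3, offset=0
L1[5] = 0
L2[0][3] = 10
paddr = 10 * 8 + 0 = 80

Answer: 80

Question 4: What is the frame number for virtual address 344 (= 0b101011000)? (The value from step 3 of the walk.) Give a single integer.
vaddr = 344: l1_idx=5, l2_idx=3
L1[5] = 0; L2[0][3] = 10

Answer: 10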